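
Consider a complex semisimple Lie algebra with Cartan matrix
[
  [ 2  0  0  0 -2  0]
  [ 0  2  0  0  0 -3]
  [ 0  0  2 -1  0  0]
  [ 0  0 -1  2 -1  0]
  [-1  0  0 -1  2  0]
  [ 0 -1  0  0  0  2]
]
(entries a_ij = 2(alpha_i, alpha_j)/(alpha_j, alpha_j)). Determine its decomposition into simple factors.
C_4 + G_2

The diagram associated to this matrix has two connected components: the simple roots {alpha_1, alpha_3, alpha_4, alpha_5} form a chain of 4 nodes with a double edge at one end; the terminal node there is the unique long simple root (C_4), and {alpha_2, alpha_6} form two nodes joined by a triple edge (G_2). A semisimple Lie algebra decomposes uniquely as the direct sum of simple ideals, one per connected component of its Dynkin diagram, so g ≅ C_4 ⊕ G_2 (dimension 36 + 14 = 50).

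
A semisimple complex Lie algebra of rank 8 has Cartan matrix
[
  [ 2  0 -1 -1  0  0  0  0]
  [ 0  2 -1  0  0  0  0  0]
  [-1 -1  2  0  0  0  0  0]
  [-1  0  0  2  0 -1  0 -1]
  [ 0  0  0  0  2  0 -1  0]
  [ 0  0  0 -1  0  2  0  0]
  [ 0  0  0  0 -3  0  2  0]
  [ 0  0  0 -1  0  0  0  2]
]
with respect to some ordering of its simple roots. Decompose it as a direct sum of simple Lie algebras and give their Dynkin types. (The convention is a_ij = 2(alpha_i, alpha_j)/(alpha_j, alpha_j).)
D6 ⊕ G2

The diagram associated to this matrix has two connected components: the simple roots {alpha_1, alpha_2, alpha_3, alpha_4, alpha_6, alpha_8} form a chain of 4 nodes with a fork of two nodes at one end (D_6), and {alpha_5, alpha_7} form two nodes joined by a triple edge (G_2). A semisimple Lie algebra decomposes uniquely as the direct sum of simple ideals, one per connected component of its Dynkin diagram, so g ≅ D_6 ⊕ G_2 (dimension 66 + 14 = 80).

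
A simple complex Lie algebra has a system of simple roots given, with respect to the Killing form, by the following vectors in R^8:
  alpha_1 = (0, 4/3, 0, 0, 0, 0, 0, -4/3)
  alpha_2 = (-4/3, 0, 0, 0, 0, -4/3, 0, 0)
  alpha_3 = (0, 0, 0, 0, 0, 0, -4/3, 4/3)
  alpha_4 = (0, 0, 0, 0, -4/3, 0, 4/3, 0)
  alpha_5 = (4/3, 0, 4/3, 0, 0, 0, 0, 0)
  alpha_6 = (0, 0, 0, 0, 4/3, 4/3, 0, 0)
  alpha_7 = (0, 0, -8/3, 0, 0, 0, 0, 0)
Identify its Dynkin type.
type C_7

Compute the Cartan integers a_ij = 2(alpha_i, alpha_j)/(alpha_j, alpha_j); the resulting 7x7 Cartan matrix is
[[2, 0, -1, 0, 0, 0, 0], [0, 2, 0, 0, -1, -1, 0], [-1, 0, 2, -1, 0, 0, 0], [0, 0, -1, 2, 0, -1, 0], [0, -1, 0, 0, 2, 0, -1], [0, -1, 0, -1, 0, 2, 0], [0, 0, 0, 0, -2, 0, 2]].
The roots have two lengths (squared-length ratio 2:1); the short ones are alpha_{1,2,3,4,5,6}. The associated Dynkin diagram is a chain of 7 nodes with a double edge at one end; the terminal node there is the unique long simple root (C_7), so the type is C_7 (the algebra sp(14)).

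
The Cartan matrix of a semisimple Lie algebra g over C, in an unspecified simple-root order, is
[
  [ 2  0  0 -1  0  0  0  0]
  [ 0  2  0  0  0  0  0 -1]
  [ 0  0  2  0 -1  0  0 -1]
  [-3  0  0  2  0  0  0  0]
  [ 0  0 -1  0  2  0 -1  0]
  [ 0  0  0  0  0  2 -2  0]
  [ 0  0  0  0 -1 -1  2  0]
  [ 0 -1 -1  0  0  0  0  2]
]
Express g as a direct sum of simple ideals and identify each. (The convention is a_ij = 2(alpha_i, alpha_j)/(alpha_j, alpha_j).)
The diagram associated to this matrix has two connected components: the simple roots {alpha_2, alpha_3, alpha_5, alpha_6, alpha_7, alpha_8} form a chain of 6 nodes with a double edge at one end; the terminal node there is the unique long simple root (C_6), and {alpha_1, alpha_4} form two nodes joined by a triple edge (G_2). A semisimple Lie algebra decomposes uniquely as the direct sum of simple ideals, one per connected component of its Dynkin diagram, so g ≅ C_6 ⊕ G_2 (dimension 78 + 14 = 92).

C_6 ⊕ G_2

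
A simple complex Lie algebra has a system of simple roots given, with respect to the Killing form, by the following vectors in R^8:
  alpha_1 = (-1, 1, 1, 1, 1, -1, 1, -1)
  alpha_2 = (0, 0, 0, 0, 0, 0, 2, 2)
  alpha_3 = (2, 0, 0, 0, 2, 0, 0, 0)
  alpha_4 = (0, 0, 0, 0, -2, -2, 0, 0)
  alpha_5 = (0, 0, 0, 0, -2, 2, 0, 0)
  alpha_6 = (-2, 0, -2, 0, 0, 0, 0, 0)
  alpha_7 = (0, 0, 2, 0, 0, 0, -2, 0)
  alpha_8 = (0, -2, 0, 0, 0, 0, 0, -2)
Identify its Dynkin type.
E_8

Compute the Cartan integers a_ij = 2(alpha_i, alpha_j)/(alpha_j, alpha_j); the resulting 8x8 Cartan matrix is
[[2, 0, 0, 0, -1, 0, 0, 0], [0, 2, 0, 0, 0, 0, -1, -1], [0, 0, 2, -1, -1, -1, 0, 0], [0, 0, -1, 2, 0, 0, 0, 0], [-1, 0, -1, 0, 2, 0, 0, 0], [0, 0, -1, 0, 0, 2, -1, 0], [0, -1, 0, 0, 0, -1, 2, 0], [0, -1, 0, 0, 0, 0, 0, 2]].
All simple roots have the same length, so the diagram is simply laced. The associated Dynkin diagram is a chain of 7 nodes with one extra node attached to the third node from one end (E_8), so the type is E_8.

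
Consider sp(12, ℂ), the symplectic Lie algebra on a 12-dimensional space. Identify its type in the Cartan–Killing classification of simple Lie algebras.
This is sp(12), which has dimension 12(12+1)/2 = 78 and rank 12/2 = 6. In the classification of classical Lie algebras, the symplectic algebra sp(2n) has type C_n; here n = 6, so the Dynkin diagram is a chain of 6 nodes with a double edge at one end; the terminal node there is the unique long simple root (C_6). Hence the type is C_6.

C_6 (sp(12))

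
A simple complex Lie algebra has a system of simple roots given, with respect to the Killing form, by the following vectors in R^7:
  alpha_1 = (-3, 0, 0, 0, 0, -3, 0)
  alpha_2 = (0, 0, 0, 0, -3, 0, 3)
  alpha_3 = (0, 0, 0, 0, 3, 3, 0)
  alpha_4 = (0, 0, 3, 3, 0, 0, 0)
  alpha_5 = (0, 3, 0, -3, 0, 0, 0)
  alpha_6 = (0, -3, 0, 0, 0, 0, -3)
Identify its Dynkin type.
Compute the Cartan integers a_ij = 2(alpha_i, alpha_j)/(alpha_j, alpha_j); the resulting 6x6 Cartan matrix is
[[2, 0, -1, 0, 0, 0], [0, 2, -1, 0, 0, -1], [-1, -1, 2, 0, 0, 0], [0, 0, 0, 2, -1, 0], [0, 0, 0, -1, 2, -1], [0, -1, 0, 0, -1, 2]].
All simple roots have the same length, so the diagram is simply laced. The associated Dynkin diagram is a chain of 6 nodes with single edges (A_6), so the type is A_6 (the algebra sl(7)).

A_6 (sl(7))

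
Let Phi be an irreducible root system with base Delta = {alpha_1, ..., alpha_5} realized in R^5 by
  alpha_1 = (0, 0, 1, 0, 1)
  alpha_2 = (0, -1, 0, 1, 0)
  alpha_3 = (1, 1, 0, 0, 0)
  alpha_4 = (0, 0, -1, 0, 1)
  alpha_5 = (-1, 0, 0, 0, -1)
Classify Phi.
D_5 (so(10))

Compute the Cartan integers a_ij = 2(alpha_i, alpha_j)/(alpha_j, alpha_j); the resulting 5x5 Cartan matrix is
[[2, 0, 0, 0, -1], [0, 2, -1, 0, 0], [0, -1, 2, 0, -1], [0, 0, 0, 2, -1], [-1, 0, -1, -1, 2]].
All simple roots have the same length, so the diagram is simply laced. The associated Dynkin diagram is a chain of 3 nodes with a fork of two nodes at one end (D_5), so the type is D_5 (the algebra so(10)).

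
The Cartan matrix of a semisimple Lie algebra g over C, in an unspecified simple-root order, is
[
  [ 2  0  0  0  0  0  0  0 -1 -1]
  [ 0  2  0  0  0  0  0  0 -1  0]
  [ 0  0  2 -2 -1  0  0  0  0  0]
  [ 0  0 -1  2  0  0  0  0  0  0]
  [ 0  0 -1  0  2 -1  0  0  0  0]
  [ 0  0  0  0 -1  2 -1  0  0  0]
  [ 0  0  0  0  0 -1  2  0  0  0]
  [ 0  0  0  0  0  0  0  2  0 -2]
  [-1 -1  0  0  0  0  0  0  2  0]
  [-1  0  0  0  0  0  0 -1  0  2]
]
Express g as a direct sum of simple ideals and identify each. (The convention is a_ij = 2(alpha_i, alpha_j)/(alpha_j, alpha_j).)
type B_5 + type C_5

The diagram associated to this matrix has two connected components: the simple roots {alpha_3, alpha_4, alpha_5, alpha_6, alpha_7} form a chain of 5 nodes with a double edge at one end; the terminal node there is the unique short simple root (B_5), and {alpha_1, alpha_2, alpha_8, alpha_9, alpha_10} form a chain of 5 nodes with a double edge at one end; the terminal node there is the unique long simple root (C_5). A semisimple Lie algebra decomposes uniquely as the direct sum of simple ideals, one per connected component of its Dynkin diagram, so g ≅ B_5 ⊕ C_5 (dimension 55 + 55 = 110).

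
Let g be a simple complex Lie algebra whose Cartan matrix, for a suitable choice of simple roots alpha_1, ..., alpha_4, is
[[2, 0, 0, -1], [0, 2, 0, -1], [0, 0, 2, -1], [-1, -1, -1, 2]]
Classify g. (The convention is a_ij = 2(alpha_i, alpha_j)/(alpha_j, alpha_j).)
The matrix has rank 4 with 2's on the diagonal. Reading the off-diagonal entries as Dynkin edges (a single edge where a_ij = a_ji = -1; a double or triple edge where a_ij * a_ji = 2 or 3), the diagram is a chain of 2 nodes with a fork of two nodes at one end (D_4). One simple-root ordering that puts it in standard form is (alpha_2, alpha_4, alpha_1, alpha_3). So the algebra is type D_4, i.e. so(8).

D_4 (so(8))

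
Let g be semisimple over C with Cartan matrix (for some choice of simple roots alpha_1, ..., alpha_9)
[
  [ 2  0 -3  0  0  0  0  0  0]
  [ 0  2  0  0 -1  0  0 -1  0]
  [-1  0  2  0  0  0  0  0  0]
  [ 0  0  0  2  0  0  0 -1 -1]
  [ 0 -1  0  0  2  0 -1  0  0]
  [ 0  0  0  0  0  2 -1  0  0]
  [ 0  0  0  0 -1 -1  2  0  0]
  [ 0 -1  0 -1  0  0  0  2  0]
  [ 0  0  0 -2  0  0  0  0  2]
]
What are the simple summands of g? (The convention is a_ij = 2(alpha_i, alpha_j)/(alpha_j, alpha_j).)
The diagram associated to this matrix has two connected components: the simple roots {alpha_2, alpha_4, alpha_5, alpha_6, alpha_7, alpha_8, alpha_9} form a chain of 7 nodes with a double edge at one end; the terminal node there is the unique long simple root (C_7), and {alpha_1, alpha_3} form two nodes joined by a triple edge (G_2). A semisimple Lie algebra decomposes uniquely as the direct sum of simple ideals, one per connected component of its Dynkin diagram, so g ≅ C_7 ⊕ G_2 (dimension 105 + 14 = 119).

C7 ⊕ G2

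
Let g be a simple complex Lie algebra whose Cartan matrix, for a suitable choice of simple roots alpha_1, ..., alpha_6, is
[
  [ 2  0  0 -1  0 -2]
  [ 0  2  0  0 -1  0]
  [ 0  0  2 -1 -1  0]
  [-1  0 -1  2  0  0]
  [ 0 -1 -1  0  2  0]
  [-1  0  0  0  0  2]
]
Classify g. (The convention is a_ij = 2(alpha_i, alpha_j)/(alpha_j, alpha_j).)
The matrix has rank 6 with 2's on the diagonal. Reading the off-diagonal entries as Dynkin edges (a single edge where a_ij = a_ji = -1; a double or triple edge where a_ij * a_ji = 2 or 3), the diagram is a chain of 6 nodes with a double edge at one end; the terminal node there is the unique short simple root (B_6). One simple-root ordering that puts it in standard form is (alpha_2, alpha_5, alpha_3, alpha_4, alpha_1, alpha_6). So the algebra is type B_6, i.e. so(13).

B_6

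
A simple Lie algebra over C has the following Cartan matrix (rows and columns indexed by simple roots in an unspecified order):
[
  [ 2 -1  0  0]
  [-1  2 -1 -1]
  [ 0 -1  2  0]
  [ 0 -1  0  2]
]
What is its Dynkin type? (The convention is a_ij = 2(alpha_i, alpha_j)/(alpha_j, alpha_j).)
The matrix has rank 4 with 2's on the diagonal. Reading the off-diagonal entries as Dynkin edges (a single edge where a_ij = a_ji = -1; a double or triple edge where a_ij * a_ji = 2 or 3), the diagram is a chain of 2 nodes with a fork of two nodes at one end (D_4). One simple-root ordering that puts it in standard form is (alpha_3, alpha_2, alpha_4, alpha_1). So the algebra is type D_4, i.e. so(8).

D4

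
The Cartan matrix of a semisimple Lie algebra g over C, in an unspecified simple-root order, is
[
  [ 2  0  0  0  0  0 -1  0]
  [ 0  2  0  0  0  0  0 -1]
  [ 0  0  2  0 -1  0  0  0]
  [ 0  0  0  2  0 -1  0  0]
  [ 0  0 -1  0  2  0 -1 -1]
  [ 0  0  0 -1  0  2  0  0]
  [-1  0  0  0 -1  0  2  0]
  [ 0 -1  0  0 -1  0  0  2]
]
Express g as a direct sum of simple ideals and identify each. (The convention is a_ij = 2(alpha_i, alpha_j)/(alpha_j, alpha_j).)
type A_2 + type E_6

The diagram associated to this matrix has two connected components: the simple roots {alpha_4, alpha_6} form a chain of 2 nodes with single edges (A_2), and {alpha_1, alpha_2, alpha_3, alpha_5, alpha_7, alpha_8} form a chain of 5 nodes with one extra node attached to the third node from one end (E_6). A semisimple Lie algebra decomposes uniquely as the direct sum of simple ideals, one per connected component of its Dynkin diagram, so g ≅ A_2 ⊕ E_6 (dimension 8 + 78 = 86).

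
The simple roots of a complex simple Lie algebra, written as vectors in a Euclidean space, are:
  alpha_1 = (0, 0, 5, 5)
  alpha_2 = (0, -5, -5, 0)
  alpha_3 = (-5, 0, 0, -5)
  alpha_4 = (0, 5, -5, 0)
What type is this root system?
Compute the Cartan integers a_ij = 2(alpha_i, alpha_j)/(alpha_j, alpha_j); the resulting 4x4 Cartan matrix is
[[2, -1, -1, -1], [-1, 2, 0, 0], [-1, 0, 2, 0], [-1, 0, 0, 2]].
All simple roots have the same length, so the diagram is simply laced. The associated Dynkin diagram is a chain of 2 nodes with a fork of two nodes at one end (D_4), so the type is D_4 (the algebra so(8)).

type D_4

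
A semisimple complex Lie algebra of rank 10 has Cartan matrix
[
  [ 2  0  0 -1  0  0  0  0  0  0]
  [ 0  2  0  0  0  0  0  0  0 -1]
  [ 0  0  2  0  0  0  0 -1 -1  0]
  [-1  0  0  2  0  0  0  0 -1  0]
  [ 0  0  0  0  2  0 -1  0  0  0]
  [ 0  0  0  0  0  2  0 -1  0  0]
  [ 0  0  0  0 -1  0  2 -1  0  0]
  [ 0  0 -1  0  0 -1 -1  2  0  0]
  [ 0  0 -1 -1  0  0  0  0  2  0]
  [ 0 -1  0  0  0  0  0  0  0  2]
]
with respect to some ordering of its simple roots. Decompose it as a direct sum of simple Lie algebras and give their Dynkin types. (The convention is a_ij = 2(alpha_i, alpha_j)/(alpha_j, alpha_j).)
The diagram associated to this matrix has two connected components: the simple roots {alpha_2, alpha_10} form a chain of 2 nodes with single edges (A_2), and {alpha_1, alpha_3, alpha_4, alpha_5, alpha_6, alpha_7, alpha_8, alpha_9} form a chain of 7 nodes with one extra node attached to the third node from one end (E_8). A semisimple Lie algebra decomposes uniquely as the direct sum of simple ideals, one per connected component of its Dynkin diagram, so g ≅ A_2 ⊕ E_8 (dimension 8 + 248 = 256).

type A_2 ⊕ type E_8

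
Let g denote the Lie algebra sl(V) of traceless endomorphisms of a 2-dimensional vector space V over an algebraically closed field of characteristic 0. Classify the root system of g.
This is sl(2), which has dimension 2^2 - 1 = 3 and rank 2 - 1 = 1 (a Cartan subalgebra is the diagonal traceless matrices). In the classification of classical Lie algebras, the special linear algebra sl(n+1) has type A_n; here n = 1, so the Dynkin diagram is a chain of 1 nodes with single edges (A_1). Hence the type is A_1.

A1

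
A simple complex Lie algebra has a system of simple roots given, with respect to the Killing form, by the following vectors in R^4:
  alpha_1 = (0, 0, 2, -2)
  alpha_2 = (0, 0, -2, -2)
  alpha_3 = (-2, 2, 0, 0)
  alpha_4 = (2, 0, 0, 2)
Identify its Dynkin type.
D_4

Compute the Cartan integers a_ij = 2(alpha_i, alpha_j)/(alpha_j, alpha_j); the resulting 4x4 Cartan matrix is
[[2, 0, 0, -1], [0, 2, 0, -1], [0, 0, 2, -1], [-1, -1, -1, 2]].
All simple roots have the same length, so the diagram is simply laced. The associated Dynkin diagram is a chain of 2 nodes with a fork of two nodes at one end (D_4), so the type is D_4 (the algebra so(8)).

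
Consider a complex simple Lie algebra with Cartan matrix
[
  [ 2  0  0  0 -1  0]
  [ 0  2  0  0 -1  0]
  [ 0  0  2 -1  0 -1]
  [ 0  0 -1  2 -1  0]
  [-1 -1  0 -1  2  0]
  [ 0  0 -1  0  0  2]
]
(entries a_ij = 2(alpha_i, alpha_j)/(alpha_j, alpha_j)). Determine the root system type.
The matrix has rank 6 with 2's on the diagonal. Reading the off-diagonal entries as Dynkin edges (a single edge where a_ij = a_ji = -1; a double or triple edge where a_ij * a_ji = 2 or 3), the diagram is a chain of 4 nodes with a fork of two nodes at one end (D_6). One simple-root ordering that puts it in standard form is (alpha_6, alpha_3, alpha_4, alpha_5, alpha_2, alpha_1). So the algebra is type D_6, i.e. so(12).

type D_6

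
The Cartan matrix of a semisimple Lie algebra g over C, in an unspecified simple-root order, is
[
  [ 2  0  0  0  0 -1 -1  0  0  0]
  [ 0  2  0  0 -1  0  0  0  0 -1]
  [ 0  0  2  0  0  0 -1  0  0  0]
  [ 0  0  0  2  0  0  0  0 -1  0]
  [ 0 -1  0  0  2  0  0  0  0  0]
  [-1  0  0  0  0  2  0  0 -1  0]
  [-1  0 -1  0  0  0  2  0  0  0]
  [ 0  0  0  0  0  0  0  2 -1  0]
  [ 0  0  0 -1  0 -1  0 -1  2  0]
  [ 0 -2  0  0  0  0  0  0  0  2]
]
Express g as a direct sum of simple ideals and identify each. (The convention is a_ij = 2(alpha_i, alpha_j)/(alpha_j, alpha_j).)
type C_3 ⊕ type D_7

The diagram associated to this matrix has two connected components: the simple roots {alpha_2, alpha_5, alpha_10} form a chain of 3 nodes with a double edge at one end; the terminal node there is the unique long simple root (C_3), and {alpha_1, alpha_3, alpha_4, alpha_6, alpha_7, alpha_8, alpha_9} form a chain of 5 nodes with a fork of two nodes at one end (D_7). A semisimple Lie algebra decomposes uniquely as the direct sum of simple ideals, one per connected component of its Dynkin diagram, so g ≅ C_3 ⊕ D_7 (dimension 21 + 91 = 112).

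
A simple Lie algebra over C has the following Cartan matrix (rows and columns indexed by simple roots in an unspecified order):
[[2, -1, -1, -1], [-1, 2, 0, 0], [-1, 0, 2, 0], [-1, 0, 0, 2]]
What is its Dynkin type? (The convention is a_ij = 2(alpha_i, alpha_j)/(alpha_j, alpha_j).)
The matrix has rank 4 with 2's on the diagonal. Reading the off-diagonal entries as Dynkin edges (a single edge where a_ij = a_ji = -1; a double or triple edge where a_ij * a_ji = 2 or 3), the diagram is a chain of 2 nodes with a fork of two nodes at one end (D_4). One simple-root ordering that puts it in standard form is (alpha_2, alpha_1, alpha_4, alpha_3). So the algebra is type D_4, i.e. so(8).

type D_4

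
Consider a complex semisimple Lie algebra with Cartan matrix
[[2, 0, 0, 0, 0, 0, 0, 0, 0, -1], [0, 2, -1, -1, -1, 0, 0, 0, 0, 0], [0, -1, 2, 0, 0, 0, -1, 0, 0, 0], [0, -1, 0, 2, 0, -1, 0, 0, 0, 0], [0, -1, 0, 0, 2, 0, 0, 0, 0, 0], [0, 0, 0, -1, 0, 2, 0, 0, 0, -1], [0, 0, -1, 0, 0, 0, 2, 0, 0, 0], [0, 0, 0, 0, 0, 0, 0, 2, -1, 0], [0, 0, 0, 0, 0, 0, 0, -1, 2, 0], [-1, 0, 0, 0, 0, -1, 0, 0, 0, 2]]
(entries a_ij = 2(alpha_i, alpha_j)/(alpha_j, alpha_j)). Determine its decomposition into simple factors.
The diagram associated to this matrix has two connected components: the simple roots {alpha_8, alpha_9} form a chain of 2 nodes with single edges (A_2), and {alpha_1, alpha_2, alpha_3, alpha_4, alpha_5, alpha_6, alpha_7, alpha_10} form a chain of 7 nodes with one extra node attached to the third node from one end (E_8). A semisimple Lie algebra decomposes uniquely as the direct sum of simple ideals, one per connected component of its Dynkin diagram, so g ≅ A_2 ⊕ E_8 (dimension 8 + 248 = 256).

A_2 (sl(3)) + E_8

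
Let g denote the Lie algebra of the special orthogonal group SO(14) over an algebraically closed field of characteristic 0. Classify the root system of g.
D_7

This is so(14) with 14 even, which has dimension 14(14-1)/2 = 91 and rank 14/2 = 7. In the classification of classical Lie algebras, the orthogonal algebra so(2n) in an even number of variables has type D_n; here n = 7, so the Dynkin diagram is a chain of 5 nodes with a fork of two nodes at one end (D_7). Hence the type is D_7.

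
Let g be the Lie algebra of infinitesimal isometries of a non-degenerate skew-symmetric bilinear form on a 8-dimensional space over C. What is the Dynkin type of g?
This is sp(8), which has dimension 8(8+1)/2 = 36 and rank 8/2 = 4. In the classification of classical Lie algebras, the symplectic algebra sp(2n) has type C_n; here n = 4, so the Dynkin diagram is a chain of 4 nodes with a double edge at one end; the terminal node there is the unique long simple root (C_4). Hence the type is C_4.

type C_4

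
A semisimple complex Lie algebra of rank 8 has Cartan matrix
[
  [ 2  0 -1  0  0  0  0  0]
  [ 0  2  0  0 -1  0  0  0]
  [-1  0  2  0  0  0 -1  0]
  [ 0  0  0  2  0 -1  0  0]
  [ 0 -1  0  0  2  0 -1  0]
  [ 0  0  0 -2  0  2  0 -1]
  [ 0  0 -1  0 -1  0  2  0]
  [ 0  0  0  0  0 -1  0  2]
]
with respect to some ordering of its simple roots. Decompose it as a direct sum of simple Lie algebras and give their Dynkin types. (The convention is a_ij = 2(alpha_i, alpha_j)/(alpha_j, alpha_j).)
type A_5 ⊕ type B_3

The diagram associated to this matrix has two connected components: the simple roots {alpha_1, alpha_2, alpha_3, alpha_5, alpha_7} form a chain of 5 nodes with single edges (A_5), and {alpha_4, alpha_6, alpha_8} form a chain of 3 nodes with a double edge at one end; the terminal node there is the unique short simple root (B_3). A semisimple Lie algebra decomposes uniquely as the direct sum of simple ideals, one per connected component of its Dynkin diagram, so g ≅ A_5 ⊕ B_3 (dimension 35 + 21 = 56).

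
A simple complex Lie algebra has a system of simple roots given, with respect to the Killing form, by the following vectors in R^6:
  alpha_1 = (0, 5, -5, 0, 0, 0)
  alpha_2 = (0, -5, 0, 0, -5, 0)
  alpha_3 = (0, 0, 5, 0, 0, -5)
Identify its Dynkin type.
A_3

Compute the Cartan integers a_ij = 2(alpha_i, alpha_j)/(alpha_j, alpha_j); the resulting 3x3 Cartan matrix is
[[2, -1, -1], [-1, 2, 0], [-1, 0, 2]].
All simple roots have the same length, so the diagram is simply laced. The associated Dynkin diagram is a chain of 3 nodes with single edges (A_3), so the type is A_3 (the algebra sl(4)).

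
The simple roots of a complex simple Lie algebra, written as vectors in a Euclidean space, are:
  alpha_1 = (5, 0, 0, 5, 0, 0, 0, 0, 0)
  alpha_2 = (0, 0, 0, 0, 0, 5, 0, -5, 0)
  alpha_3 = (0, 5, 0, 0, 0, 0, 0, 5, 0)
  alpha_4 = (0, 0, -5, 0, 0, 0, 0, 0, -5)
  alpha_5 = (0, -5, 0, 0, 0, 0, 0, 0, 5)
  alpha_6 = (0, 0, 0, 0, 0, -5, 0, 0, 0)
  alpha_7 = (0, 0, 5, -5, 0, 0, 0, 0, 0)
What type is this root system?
type B_7

Compute the Cartan integers a_ij = 2(alpha_i, alpha_j)/(alpha_j, alpha_j); the resulting 7x7 Cartan matrix is
[[2, 0, 0, 0, 0, 0, -1], [0, 2, -1, 0, 0, -2, 0], [0, -1, 2, 0, -1, 0, 0], [0, 0, 0, 2, -1, 0, -1], [0, 0, -1, -1, 2, 0, 0], [0, -1, 0, 0, 0, 2, 0], [-1, 0, 0, -1, 0, 0, 2]].
The roots have two lengths (squared-length ratio 2:1); the short ones are alpha_{6}. The associated Dynkin diagram is a chain of 7 nodes with a double edge at one end; the terminal node there is the unique short simple root (B_7), so the type is B_7 (the algebra so(15)).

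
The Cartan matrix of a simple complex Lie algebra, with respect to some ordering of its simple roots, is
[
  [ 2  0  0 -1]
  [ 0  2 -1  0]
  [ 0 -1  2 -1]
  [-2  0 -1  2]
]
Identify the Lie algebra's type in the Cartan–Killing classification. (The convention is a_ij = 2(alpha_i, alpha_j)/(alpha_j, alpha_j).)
The matrix has rank 4 with 2's on the diagonal. Reading the off-diagonal entries as Dynkin edges (a single edge where a_ij = a_ji = -1; a double or triple edge where a_ij * a_ji = 2 or 3), the diagram is a chain of 4 nodes with a double edge at one end; the terminal node there is the unique short simple root (B_4). One simple-root ordering that puts it in standard form is (alpha_2, alpha_3, alpha_4, alpha_1). So the algebra is type B_4, i.e. so(9).

B4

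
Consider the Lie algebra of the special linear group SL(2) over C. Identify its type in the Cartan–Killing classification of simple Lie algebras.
This is sl(2), which has dimension 2^2 - 1 = 3 and rank 2 - 1 = 1 (a Cartan subalgebra is the diagonal traceless matrices). In the classification of classical Lie algebras, the special linear algebra sl(n+1) has type A_n; here n = 1, so the Dynkin diagram is a chain of 1 nodes with single edges (A_1). Hence the type is A_1.

type A_1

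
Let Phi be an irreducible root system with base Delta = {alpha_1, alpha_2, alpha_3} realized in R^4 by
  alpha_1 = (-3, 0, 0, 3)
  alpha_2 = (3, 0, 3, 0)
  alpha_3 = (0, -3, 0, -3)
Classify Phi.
Compute the Cartan integers a_ij = 2(alpha_i, alpha_j)/(alpha_j, alpha_j); the resulting 3x3 Cartan matrix is
[[2, -1, -1], [-1, 2, 0], [-1, 0, 2]].
All simple roots have the same length, so the diagram is simply laced. The associated Dynkin diagram is a chain of 3 nodes with single edges (A_3), so the type is A_3 (the algebra sl(4)).

type A_3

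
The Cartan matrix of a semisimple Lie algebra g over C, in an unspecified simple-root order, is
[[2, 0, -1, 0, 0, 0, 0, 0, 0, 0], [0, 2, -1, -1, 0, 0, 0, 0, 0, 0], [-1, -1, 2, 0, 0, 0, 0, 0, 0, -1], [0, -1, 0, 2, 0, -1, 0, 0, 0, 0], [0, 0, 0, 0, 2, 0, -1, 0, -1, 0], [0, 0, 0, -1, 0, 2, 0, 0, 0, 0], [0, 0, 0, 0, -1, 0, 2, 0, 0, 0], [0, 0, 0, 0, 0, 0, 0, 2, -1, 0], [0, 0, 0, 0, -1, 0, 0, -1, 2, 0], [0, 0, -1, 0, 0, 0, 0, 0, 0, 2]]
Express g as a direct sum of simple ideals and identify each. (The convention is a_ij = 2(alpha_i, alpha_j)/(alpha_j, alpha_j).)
A_4 (sl(5)) + D_6 (so(12))

The diagram associated to this matrix has two connected components: the simple roots {alpha_5, alpha_7, alpha_8, alpha_9} form a chain of 4 nodes with single edges (A_4), and {alpha_1, alpha_2, alpha_3, alpha_4, alpha_6, alpha_10} form a chain of 4 nodes with a fork of two nodes at one end (D_6). A semisimple Lie algebra decomposes uniquely as the direct sum of simple ideals, one per connected component of its Dynkin diagram, so g ≅ A_4 ⊕ D_6 (dimension 24 + 66 = 90).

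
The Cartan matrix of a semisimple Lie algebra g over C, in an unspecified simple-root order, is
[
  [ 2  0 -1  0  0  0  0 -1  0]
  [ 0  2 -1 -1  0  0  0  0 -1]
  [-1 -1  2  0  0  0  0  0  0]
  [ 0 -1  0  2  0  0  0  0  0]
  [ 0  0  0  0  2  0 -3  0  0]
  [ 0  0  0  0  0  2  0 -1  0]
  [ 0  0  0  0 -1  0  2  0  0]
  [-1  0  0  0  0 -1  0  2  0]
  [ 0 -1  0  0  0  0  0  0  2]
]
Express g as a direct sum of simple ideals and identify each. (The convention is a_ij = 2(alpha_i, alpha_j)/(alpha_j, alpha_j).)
The diagram associated to this matrix has two connected components: the simple roots {alpha_1, alpha_2, alpha_3, alpha_4, alpha_6, alpha_8, alpha_9} form a chain of 5 nodes with a fork of two nodes at one end (D_7), and {alpha_5, alpha_7} form two nodes joined by a triple edge (G_2). A semisimple Lie algebra decomposes uniquely as the direct sum of simple ideals, one per connected component of its Dynkin diagram, so g ≅ D_7 ⊕ G_2 (dimension 91 + 14 = 105).

D_7 (so(14)) + G_2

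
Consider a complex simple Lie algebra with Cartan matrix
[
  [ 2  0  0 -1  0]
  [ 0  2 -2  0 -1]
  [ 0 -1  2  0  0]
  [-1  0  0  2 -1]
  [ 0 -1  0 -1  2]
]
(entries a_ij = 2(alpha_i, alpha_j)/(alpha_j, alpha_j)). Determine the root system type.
B_5

The matrix has rank 5 with 2's on the diagonal. Reading the off-diagonal entries as Dynkin edges (a single edge where a_ij = a_ji = -1; a double or triple edge where a_ij * a_ji = 2 or 3), the diagram is a chain of 5 nodes with a double edge at one end; the terminal node there is the unique short simple root (B_5). One simple-root ordering that puts it in standard form is (alpha_1, alpha_4, alpha_5, alpha_2, alpha_3). So the algebra is type B_5, i.e. so(11).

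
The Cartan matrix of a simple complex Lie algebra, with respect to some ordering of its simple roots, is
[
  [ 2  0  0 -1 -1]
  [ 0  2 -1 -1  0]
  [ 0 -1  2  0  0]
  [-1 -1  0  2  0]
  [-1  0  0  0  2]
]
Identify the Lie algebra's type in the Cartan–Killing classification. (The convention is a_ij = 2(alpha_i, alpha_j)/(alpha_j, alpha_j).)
A5

The matrix has rank 5 with 2's on the diagonal. Reading the off-diagonal entries as Dynkin edges (a single edge where a_ij = a_ji = -1; a double or triple edge where a_ij * a_ji = 2 or 3), the diagram is a chain of 5 nodes with single edges (A_5). One simple-root ordering that puts it in standard form is (alpha_5, alpha_1, alpha_4, alpha_2, alpha_3). So the algebra is type A_5, i.e. sl(6).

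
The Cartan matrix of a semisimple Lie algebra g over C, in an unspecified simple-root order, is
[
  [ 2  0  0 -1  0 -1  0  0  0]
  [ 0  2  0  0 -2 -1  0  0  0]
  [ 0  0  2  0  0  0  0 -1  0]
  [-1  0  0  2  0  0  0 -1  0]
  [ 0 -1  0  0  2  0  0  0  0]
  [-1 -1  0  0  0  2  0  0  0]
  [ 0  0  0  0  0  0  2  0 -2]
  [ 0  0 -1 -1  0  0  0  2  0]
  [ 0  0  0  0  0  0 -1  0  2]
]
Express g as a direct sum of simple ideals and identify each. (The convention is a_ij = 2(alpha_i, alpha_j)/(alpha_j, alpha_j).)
The diagram associated to this matrix has two connected components: the simple roots {alpha_7, alpha_9} form a chain of 2 nodes with a double edge at one end; the terminal node there is the unique short simple root (B_2), and {alpha_1, alpha_2, alpha_3, alpha_4, alpha_5, alpha_6, alpha_8} form a chain of 7 nodes with a double edge at one end; the terminal node there is the unique short simple root (B_7). A semisimple Lie algebra decomposes uniquely as the direct sum of simple ideals, one per connected component of its Dynkin diagram, so g ≅ B_2 ⊕ B_7 (dimension 10 + 105 = 115).

B_2 (so(5)) + B_7 (so(15))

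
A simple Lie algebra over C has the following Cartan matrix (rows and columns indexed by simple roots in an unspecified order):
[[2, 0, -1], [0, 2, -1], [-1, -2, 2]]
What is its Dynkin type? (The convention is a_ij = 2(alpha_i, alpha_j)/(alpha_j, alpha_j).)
B_3

The matrix has rank 3 with 2's on the diagonal. Reading the off-diagonal entries as Dynkin edges (a single edge where a_ij = a_ji = -1; a double or triple edge where a_ij * a_ji = 2 or 3), the diagram is a chain of 3 nodes with a double edge at one end; the terminal node there is the unique short simple root (B_3). One simple-root ordering that puts it in standard form is (alpha_1, alpha_3, alpha_2). So the algebra is type B_3, i.e. so(7).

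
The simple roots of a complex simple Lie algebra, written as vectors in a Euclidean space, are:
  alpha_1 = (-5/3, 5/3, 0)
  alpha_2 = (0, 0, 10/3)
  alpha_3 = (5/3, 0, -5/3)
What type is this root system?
Compute the Cartan integers a_ij = 2(alpha_i, alpha_j)/(alpha_j, alpha_j); the resulting 3x3 Cartan matrix is
[[2, 0, -1], [0, 2, -2], [-1, -1, 2]].
The roots have two lengths (squared-length ratio 2:1); the short ones are alpha_{1,3}. The associated Dynkin diagram is a chain of 3 nodes with a double edge at one end; the terminal node there is the unique long simple root (C_3), so the type is C_3 (the algebra sp(6)).

C_3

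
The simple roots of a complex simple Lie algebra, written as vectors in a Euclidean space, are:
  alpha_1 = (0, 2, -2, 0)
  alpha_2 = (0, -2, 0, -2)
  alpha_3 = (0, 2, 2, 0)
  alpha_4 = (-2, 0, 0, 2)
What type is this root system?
type D_4

Compute the Cartan integers a_ij = 2(alpha_i, alpha_j)/(alpha_j, alpha_j); the resulting 4x4 Cartan matrix is
[[2, -1, 0, 0], [-1, 2, -1, -1], [0, -1, 2, 0], [0, -1, 0, 2]].
All simple roots have the same length, so the diagram is simply laced. The associated Dynkin diagram is a chain of 2 nodes with a fork of two nodes at one end (D_4), so the type is D_4 (the algebra so(8)).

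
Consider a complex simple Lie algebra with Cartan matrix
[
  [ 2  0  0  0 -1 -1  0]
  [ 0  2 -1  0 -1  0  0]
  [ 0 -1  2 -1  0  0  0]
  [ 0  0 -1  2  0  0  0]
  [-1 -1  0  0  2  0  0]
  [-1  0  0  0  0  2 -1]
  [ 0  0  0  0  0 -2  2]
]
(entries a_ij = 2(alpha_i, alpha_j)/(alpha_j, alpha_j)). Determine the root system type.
C_7 (sp(14))

The matrix has rank 7 with 2's on the diagonal. Reading the off-diagonal entries as Dynkin edges (a single edge where a_ij = a_ji = -1; a double or triple edge where a_ij * a_ji = 2 or 3), the diagram is a chain of 7 nodes with a double edge at one end; the terminal node there is the unique long simple root (C_7). One simple-root ordering that puts it in standard form is (alpha_4, alpha_3, alpha_2, alpha_5, alpha_1, alpha_6, alpha_7). So the algebra is type C_7, i.e. sp(14).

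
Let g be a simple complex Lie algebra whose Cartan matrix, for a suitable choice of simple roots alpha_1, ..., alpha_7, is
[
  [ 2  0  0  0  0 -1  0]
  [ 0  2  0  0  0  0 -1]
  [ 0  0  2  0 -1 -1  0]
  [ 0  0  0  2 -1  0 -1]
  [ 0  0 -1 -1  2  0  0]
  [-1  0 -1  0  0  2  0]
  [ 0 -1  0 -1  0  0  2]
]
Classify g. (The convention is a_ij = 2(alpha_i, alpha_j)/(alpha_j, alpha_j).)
A_7

The matrix has rank 7 with 2's on the diagonal. Reading the off-diagonal entries as Dynkin edges (a single edge where a_ij = a_ji = -1; a double or triple edge where a_ij * a_ji = 2 or 3), the diagram is a chain of 7 nodes with single edges (A_7). One simple-root ordering that puts it in standard form is (alpha_2, alpha_7, alpha_4, alpha_5, alpha_3, alpha_6, alpha_1). So the algebra is type A_7, i.e. sl(8).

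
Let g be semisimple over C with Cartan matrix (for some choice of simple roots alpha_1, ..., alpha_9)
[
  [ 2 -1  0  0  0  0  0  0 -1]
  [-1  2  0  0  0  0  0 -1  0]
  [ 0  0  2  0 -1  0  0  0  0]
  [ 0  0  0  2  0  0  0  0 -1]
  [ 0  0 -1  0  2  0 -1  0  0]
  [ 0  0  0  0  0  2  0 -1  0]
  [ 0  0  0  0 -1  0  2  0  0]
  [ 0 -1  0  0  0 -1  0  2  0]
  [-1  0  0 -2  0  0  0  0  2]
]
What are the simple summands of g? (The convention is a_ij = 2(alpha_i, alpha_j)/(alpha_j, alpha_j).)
A3 ⊕ B6

The diagram associated to this matrix has two connected components: the simple roots {alpha_3, alpha_5, alpha_7} form a chain of 3 nodes with single edges (A_3), and {alpha_1, alpha_2, alpha_4, alpha_6, alpha_8, alpha_9} form a chain of 6 nodes with a double edge at one end; the terminal node there is the unique short simple root (B_6). A semisimple Lie algebra decomposes uniquely as the direct sum of simple ideals, one per connected component of its Dynkin diagram, so g ≅ A_3 ⊕ B_6 (dimension 15 + 78 = 93).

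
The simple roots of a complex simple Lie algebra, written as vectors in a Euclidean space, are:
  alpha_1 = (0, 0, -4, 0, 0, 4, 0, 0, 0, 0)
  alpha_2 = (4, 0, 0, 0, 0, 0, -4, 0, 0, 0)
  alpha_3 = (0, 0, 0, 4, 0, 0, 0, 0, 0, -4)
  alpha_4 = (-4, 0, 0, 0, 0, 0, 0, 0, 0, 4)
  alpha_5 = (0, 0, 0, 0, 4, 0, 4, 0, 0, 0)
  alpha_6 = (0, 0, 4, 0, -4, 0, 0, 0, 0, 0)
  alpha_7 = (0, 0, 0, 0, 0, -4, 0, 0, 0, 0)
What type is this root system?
Compute the Cartan integers a_ij = 2(alpha_i, alpha_j)/(alpha_j, alpha_j); the resulting 7x7 Cartan matrix is
[[2, 0, 0, 0, 0, -1, -2], [0, 2, 0, -1, -1, 0, 0], [0, 0, 2, -1, 0, 0, 0], [0, -1, -1, 2, 0, 0, 0], [0, -1, 0, 0, 2, -1, 0], [-1, 0, 0, 0, -1, 2, 0], [-1, 0, 0, 0, 0, 0, 2]].
The roots have two lengths (squared-length ratio 2:1); the short ones are alpha_{7}. The associated Dynkin diagram is a chain of 7 nodes with a double edge at one end; the terminal node there is the unique short simple root (B_7), so the type is B_7 (the algebra so(15)).

B_7 (so(15))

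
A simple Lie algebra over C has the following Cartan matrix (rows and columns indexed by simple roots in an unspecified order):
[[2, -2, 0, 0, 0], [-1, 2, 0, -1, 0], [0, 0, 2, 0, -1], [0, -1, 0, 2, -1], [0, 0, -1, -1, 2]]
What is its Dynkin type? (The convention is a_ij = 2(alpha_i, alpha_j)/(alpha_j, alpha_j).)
type C_5

The matrix has rank 5 with 2's on the diagonal. Reading the off-diagonal entries as Dynkin edges (a single edge where a_ij = a_ji = -1; a double or triple edge where a_ij * a_ji = 2 or 3), the diagram is a chain of 5 nodes with a double edge at one end; the terminal node there is the unique long simple root (C_5). One simple-root ordering that puts it in standard form is (alpha_3, alpha_5, alpha_4, alpha_2, alpha_1). So the algebra is type C_5, i.e. sp(10).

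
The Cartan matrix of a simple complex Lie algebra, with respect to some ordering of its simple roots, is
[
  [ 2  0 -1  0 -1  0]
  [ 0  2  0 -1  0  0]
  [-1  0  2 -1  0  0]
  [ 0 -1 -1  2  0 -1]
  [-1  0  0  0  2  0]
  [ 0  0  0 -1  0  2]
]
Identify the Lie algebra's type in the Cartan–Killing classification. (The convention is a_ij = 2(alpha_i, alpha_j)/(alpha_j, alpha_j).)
The matrix has rank 6 with 2's on the diagonal. Reading the off-diagonal entries as Dynkin edges (a single edge where a_ij = a_ji = -1; a double or triple edge where a_ij * a_ji = 2 or 3), the diagram is a chain of 4 nodes with a fork of two nodes at one end (D_6). One simple-root ordering that puts it in standard form is (alpha_5, alpha_1, alpha_3, alpha_4, alpha_2, alpha_6). So the algebra is type D_6, i.e. so(12).

type D_6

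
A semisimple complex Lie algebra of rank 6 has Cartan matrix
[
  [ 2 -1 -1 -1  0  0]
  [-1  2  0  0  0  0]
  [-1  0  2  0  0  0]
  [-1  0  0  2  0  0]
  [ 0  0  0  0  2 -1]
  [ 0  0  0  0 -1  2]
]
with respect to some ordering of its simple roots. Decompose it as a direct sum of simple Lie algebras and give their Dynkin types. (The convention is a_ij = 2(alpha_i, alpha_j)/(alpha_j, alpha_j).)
A_2 (sl(3)) ⊕ D_4 (so(8))

The diagram associated to this matrix has two connected components: the simple roots {alpha_5, alpha_6} form a chain of 2 nodes with single edges (A_2), and {alpha_1, alpha_2, alpha_3, alpha_4} form a chain of 2 nodes with a fork of two nodes at one end (D_4). A semisimple Lie algebra decomposes uniquely as the direct sum of simple ideals, one per connected component of its Dynkin diagram, so g ≅ A_2 ⊕ D_4 (dimension 8 + 28 = 36).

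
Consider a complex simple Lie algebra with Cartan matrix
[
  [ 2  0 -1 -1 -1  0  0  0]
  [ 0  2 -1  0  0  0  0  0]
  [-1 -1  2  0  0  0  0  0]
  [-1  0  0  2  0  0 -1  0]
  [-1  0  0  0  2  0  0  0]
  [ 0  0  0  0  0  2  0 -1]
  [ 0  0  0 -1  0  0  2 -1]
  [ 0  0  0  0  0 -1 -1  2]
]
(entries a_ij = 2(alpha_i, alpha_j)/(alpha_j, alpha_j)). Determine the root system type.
E_8

The matrix has rank 8 with 2's on the diagonal. Reading the off-diagonal entries as Dynkin edges (a single edge where a_ij = a_ji = -1; a double or triple edge where a_ij * a_ji = 2 or 3), the diagram is a chain of 7 nodes with one extra node attached to the third node from one end (E_8). One simple-root ordering that puts it in standard form is (alpha_2, alpha_5, alpha_3, alpha_1, alpha_4, alpha_7, alpha_8, alpha_6). So the algebra is type E_8.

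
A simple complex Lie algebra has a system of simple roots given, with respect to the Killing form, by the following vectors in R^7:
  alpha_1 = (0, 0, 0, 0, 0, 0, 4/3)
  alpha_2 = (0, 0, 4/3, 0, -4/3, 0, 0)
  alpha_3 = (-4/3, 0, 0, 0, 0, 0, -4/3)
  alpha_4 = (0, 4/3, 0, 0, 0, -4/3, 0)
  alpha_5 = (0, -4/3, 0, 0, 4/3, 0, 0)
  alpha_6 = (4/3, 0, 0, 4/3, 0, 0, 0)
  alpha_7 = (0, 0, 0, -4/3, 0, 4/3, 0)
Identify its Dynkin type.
B7

Compute the Cartan integers a_ij = 2(alpha_i, alpha_j)/(alpha_j, alpha_j); the resulting 7x7 Cartan matrix is
[[2, 0, -1, 0, 0, 0, 0], [0, 2, 0, 0, -1, 0, 0], [-2, 0, 2, 0, 0, -1, 0], [0, 0, 0, 2, -1, 0, -1], [0, -1, 0, -1, 2, 0, 0], [0, 0, -1, 0, 0, 2, -1], [0, 0, 0, -1, 0, -1, 2]].
The roots have two lengths (squared-length ratio 2:1); the short ones are alpha_{1}. The associated Dynkin diagram is a chain of 7 nodes with a double edge at one end; the terminal node there is the unique short simple root (B_7), so the type is B_7 (the algebra so(15)).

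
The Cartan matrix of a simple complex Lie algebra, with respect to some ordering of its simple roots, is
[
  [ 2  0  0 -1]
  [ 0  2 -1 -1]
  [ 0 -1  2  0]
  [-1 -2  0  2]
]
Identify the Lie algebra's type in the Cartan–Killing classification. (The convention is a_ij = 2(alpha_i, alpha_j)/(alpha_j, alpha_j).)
F_4

The matrix has rank 4 with 2's on the diagonal. Reading the off-diagonal entries as Dynkin edges (a single edge where a_ij = a_ji = -1; a double or triple edge where a_ij * a_ji = 2 or 3), the diagram is a chain of 4 nodes with a double edge between the middle two (F_4). One simple-root ordering that puts it in standard form is (alpha_1, alpha_4, alpha_2, alpha_3). So the algebra is type F_4.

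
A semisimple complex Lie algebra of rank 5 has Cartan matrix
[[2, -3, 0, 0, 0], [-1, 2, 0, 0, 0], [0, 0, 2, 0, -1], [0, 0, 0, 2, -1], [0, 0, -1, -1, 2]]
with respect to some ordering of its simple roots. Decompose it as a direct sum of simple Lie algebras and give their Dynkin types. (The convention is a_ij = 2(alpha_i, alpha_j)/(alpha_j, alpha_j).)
The diagram associated to this matrix has two connected components: the simple roots {alpha_3, alpha_4, alpha_5} form a chain of 3 nodes with single edges (A_3), and {alpha_1, alpha_2} form two nodes joined by a triple edge (G_2). A semisimple Lie algebra decomposes uniquely as the direct sum of simple ideals, one per connected component of its Dynkin diagram, so g ≅ A_3 ⊕ G_2 (dimension 15 + 14 = 29).

type A_3 ⊕ type G_2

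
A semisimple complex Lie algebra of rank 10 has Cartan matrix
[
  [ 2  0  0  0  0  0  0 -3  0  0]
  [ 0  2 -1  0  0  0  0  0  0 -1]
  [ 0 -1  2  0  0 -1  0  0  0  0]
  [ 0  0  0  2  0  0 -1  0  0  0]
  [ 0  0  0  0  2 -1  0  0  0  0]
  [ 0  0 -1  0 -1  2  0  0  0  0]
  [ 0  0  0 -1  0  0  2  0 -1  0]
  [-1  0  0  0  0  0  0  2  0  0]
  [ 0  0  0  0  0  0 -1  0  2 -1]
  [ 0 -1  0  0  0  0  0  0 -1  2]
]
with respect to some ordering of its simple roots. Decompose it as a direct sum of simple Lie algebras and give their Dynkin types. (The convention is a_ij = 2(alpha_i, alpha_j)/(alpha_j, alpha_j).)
A_8 + G_2

The diagram associated to this matrix has two connected components: the simple roots {alpha_2, alpha_3, alpha_4, alpha_5, alpha_6, alpha_7, alpha_9, alpha_10} form a chain of 8 nodes with single edges (A_8), and {alpha_1, alpha_8} form two nodes joined by a triple edge (G_2). A semisimple Lie algebra decomposes uniquely as the direct sum of simple ideals, one per connected component of its Dynkin diagram, so g ≅ A_8 ⊕ G_2 (dimension 80 + 14 = 94).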